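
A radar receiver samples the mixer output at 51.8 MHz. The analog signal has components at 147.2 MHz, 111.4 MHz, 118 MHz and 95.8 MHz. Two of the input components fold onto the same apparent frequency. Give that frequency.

7.8 MHz

fs/2 = 25.9 MHz.
147.2 MHz mod fs = 43.6 MHz.
43.6 MHz > fs/2 = 25.9 MHz, folds to fs − 43.6 MHz = 8.2 MHz.
111.4 MHz mod fs = 7.8 MHz.
7.8 MHz ≤ fs/2 = 25.9 MHz, appears at 7.8 MHz.
118 MHz mod fs = 14.4 MHz.
14.4 MHz ≤ fs/2 = 25.9 MHz, appears at 14.4 MHz.
95.8 MHz mod fs = 44 MHz.
44 MHz > fs/2 = 25.9 MHz, folds to fs − 44 MHz = 7.8 MHz.
95.8 MHz and 111.4 MHz both map to 7.8 MHz.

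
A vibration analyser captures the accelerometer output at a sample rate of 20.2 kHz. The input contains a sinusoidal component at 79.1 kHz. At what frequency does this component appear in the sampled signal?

1.7 kHz

79.1 kHz mod fs = 18.5 kHz.
18.5 kHz > fs/2 = 10.1 kHz, folds to fs − 18.5 kHz = 1.7 kHz.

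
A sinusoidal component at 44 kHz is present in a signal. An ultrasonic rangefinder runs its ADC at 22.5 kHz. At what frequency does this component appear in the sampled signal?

1 kHz

44 kHz mod fs = 21.5 kHz.
21.5 kHz > fs/2 = 11.25 kHz, folds to fs − 21.5 kHz = 1 kHz.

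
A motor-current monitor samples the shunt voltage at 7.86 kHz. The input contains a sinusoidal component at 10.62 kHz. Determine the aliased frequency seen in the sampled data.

2.76 kHz

10.62 kHz mod fs = 2.76 kHz.
2.76 kHz ≤ fs/2 = 3.93 kHz, appears at 2.76 kHz.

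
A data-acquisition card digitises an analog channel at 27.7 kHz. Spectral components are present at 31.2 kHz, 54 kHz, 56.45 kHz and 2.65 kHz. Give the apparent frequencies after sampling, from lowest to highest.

1.05 kHz, 1.4 kHz, 2.65 kHz, 3.5 kHz

fs/2 = 13.85 kHz.
31.2 kHz mod fs = 3.5 kHz.
3.5 kHz ≤ fs/2 = 13.85 kHz, appears at 3.5 kHz.
54 kHz mod fs = 26.3 kHz.
26.3 kHz > fs/2 = 13.85 kHz, folds to fs − 26.3 kHz = 1.4 kHz.
56.45 kHz mod fs = 1.05 kHz.
1.05 kHz ≤ fs/2 = 13.85 kHz, appears at 1.05 kHz.
2.65 kHz ≤ fs/2 = 13.85 kHz, passes unchanged.
Distinct values: {1.05 kHz, 1.4 kHz, 2.65 kHz, 3.5 kHz}.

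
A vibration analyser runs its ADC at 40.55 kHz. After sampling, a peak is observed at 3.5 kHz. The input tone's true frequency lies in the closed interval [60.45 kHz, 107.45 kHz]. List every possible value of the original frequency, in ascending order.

Frequencies that alias to 3.5 kHz are k·fs ± 3.5 kHz for integer k ≥ 0.
k=0: 3.5 kHz.
k=1: 37.05 kHz, 44.05 kHz.
k=2: 77.6 kHz, 84.6 kHz.
k=3: 118.15 kHz, 125.15 kHz.
Within [60.45 kHz, 107.45 kHz]: 77.6 kHz, 84.6 kHz.

77.6 kHz, 84.6 kHz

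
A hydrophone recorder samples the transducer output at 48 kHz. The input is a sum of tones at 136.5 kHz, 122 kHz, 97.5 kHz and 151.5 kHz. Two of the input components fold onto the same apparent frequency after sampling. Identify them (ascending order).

fs/2 = 24 kHz.
136.5 kHz mod fs = 40.5 kHz.
40.5 kHz > fs/2 = 24 kHz, folds to fs − 40.5 kHz = 7.5 kHz.
122 kHz mod fs = 26 kHz.
26 kHz > fs/2 = 24 kHz, folds to fs − 26 kHz = 22 kHz.
97.5 kHz mod fs = 1.5 kHz.
1.5 kHz ≤ fs/2 = 24 kHz, appears at 1.5 kHz.
151.5 kHz mod fs = 7.5 kHz.
7.5 kHz ≤ fs/2 = 24 kHz, appears at 7.5 kHz.
136.5 kHz and 151.5 kHz both map to 7.5 kHz.

136.5 kHz, 151.5 kHz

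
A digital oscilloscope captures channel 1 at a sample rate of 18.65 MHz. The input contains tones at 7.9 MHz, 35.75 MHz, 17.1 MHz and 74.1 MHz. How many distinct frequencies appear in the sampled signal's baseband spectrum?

3

fs/2 = 9.325 MHz.
7.9 MHz ≤ fs/2 = 9.325 MHz, passes unchanged.
35.75 MHz mod fs = 17.1 MHz.
17.1 MHz > fs/2 = 9.325 MHz, folds to fs − 17.1 MHz = 1.55 MHz.
17.1 MHz > fs/2 = 9.325 MHz, folds to fs − 17.1 MHz = 1.55 MHz.
74.1 MHz mod fs = 18.15 MHz.
18.15 MHz > fs/2 = 9.325 MHz, folds to fs − 18.15 MHz = 0.5 MHz.
Distinct values: {0.5 MHz, 1.55 MHz, 7.9 MHz} → 3.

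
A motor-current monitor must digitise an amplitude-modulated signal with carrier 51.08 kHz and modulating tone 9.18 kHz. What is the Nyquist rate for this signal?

120.52 kHz

AM sidebands sit at fc ± fm = 41.9 kHz and 60.26 kHz.
Highest-frequency component: 60.26 kHz.
Nyquist rate = 2 × 60.26 kHz = 120.52 kHz.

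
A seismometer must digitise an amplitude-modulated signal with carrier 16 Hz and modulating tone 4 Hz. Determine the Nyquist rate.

AM sidebands sit at fc ± fm = 12 Hz and 20 Hz.
Highest-frequency component: 20 Hz.
Nyquist rate = 2 × 20 Hz = 40 Hz.

40 Hz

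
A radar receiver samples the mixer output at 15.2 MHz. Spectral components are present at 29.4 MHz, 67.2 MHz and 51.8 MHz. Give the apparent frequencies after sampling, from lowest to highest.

fs/2 = 7.6 MHz.
29.4 MHz mod fs = 14.2 MHz.
14.2 MHz > fs/2 = 7.6 MHz, folds to fs − 14.2 MHz = 1 MHz.
67.2 MHz mod fs = 6.4 MHz.
6.4 MHz ≤ fs/2 = 7.6 MHz, appears at 6.4 MHz.
51.8 MHz mod fs = 6.2 MHz.
6.2 MHz ≤ fs/2 = 7.6 MHz, appears at 6.2 MHz.
Distinct values: {1 MHz, 6.2 MHz, 6.4 MHz}.

1 MHz, 6.2 MHz, 6.4 MHz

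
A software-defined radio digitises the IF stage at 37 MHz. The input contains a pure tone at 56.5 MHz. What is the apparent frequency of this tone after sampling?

17.5 MHz

56.5 MHz mod fs = 19.5 MHz.
19.5 MHz > fs/2 = 18.5 MHz, folds to fs − 19.5 MHz = 17.5 MHz.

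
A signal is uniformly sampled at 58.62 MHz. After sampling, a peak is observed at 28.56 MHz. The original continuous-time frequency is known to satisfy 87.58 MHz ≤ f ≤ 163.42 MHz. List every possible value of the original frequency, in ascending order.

88.68 MHz, 145.8 MHz, 147.3 MHz

Frequencies that alias to 28.56 MHz are k·fs ± 28.56 MHz for integer k ≥ 0.
k=0: 28.56 MHz.
k=1: 30.06 MHz, 87.18 MHz.
k=2: 88.68 MHz, 145.8 MHz.
k=3: 147.3 MHz, 204.42 MHz.
k=4: 205.92 MHz, 263.04 MHz.
Within [87.58 MHz, 163.42 MHz]: 88.68 MHz, 145.8 MHz, 147.3 MHz.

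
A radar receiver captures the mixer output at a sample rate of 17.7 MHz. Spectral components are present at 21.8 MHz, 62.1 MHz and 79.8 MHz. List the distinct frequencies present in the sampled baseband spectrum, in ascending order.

4.1 MHz, 8.7 MHz

fs/2 = 8.85 MHz.
21.8 MHz mod fs = 4.1 MHz.
4.1 MHz ≤ fs/2 = 8.85 MHz, appears at 4.1 MHz.
62.1 MHz mod fs = 9 MHz.
9 MHz > fs/2 = 8.85 MHz, folds to fs − 9 MHz = 8.7 MHz.
79.8 MHz mod fs = 9 MHz.
9 MHz > fs/2 = 8.85 MHz, folds to fs − 9 MHz = 8.7 MHz.
Distinct values: {4.1 MHz, 8.7 MHz}.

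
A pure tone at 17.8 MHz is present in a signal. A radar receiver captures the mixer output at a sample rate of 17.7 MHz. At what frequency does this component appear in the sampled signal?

0.1 MHz

17.8 MHz mod fs = 0.1 MHz.
0.1 MHz ≤ fs/2 = 8.85 MHz, appears at 0.1 MHz.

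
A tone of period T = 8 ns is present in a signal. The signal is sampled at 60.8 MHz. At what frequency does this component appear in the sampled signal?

3.4 MHz

T = 8 ns → f = 1/T = 125 MHz.
125 MHz mod fs = 3.4 MHz.
3.4 MHz ≤ fs/2 = 30.4 MHz, appears at 3.4 MHz.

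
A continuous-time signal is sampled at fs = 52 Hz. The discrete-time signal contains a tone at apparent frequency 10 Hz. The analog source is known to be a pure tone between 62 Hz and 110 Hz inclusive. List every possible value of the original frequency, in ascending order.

Frequencies that alias to 10 Hz are k·fs ± 10 Hz for integer k ≥ 0.
k=0: 10 Hz.
k=1: 42 Hz, 62 Hz.
k=2: 94 Hz, 114 Hz.
k=3: 146 Hz, 166 Hz.
Within [62 Hz, 110 Hz]: 62 Hz, 94 Hz.

62 Hz, 94 Hz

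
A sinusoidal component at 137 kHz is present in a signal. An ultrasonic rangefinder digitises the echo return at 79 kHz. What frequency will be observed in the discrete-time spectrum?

21 kHz

137 kHz mod fs = 58 kHz.
58 kHz > fs/2 = 39.5 kHz, folds to fs − 58 kHz = 21 kHz.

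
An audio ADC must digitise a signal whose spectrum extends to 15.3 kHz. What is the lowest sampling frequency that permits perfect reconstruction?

Nyquist rate = 2 × 15.3 kHz = 30.6 kHz.

30.6 kHz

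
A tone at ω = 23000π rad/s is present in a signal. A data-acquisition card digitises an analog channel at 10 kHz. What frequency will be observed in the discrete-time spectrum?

ω = 23000π rad/s → f = ω/(2π) = 11500 Hz = 11.5 kHz.
11.5 kHz mod fs = 1.5 kHz.
1.5 kHz ≤ fs/2 = 5 kHz, appears at 1.5 kHz.

1.5 kHz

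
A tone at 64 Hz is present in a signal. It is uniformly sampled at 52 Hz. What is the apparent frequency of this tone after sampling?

12 Hz

64 Hz mod fs = 12 Hz.
12 Hz ≤ fs/2 = 26 Hz, appears at 12 Hz.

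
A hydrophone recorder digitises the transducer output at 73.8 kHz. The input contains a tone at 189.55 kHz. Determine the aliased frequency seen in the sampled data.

31.85 kHz

189.55 kHz mod fs = 41.95 kHz.
41.95 kHz > fs/2 = 36.9 kHz, folds to fs − 41.95 kHz = 31.85 kHz.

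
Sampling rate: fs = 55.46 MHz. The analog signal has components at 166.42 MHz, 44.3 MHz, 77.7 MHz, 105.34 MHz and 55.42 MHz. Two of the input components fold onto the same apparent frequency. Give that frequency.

fs/2 = 27.73 MHz.
166.42 MHz mod fs = 0.04 MHz.
0.04 MHz ≤ fs/2 = 27.73 MHz, appears at 0.04 MHz.
44.3 MHz > fs/2 = 27.73 MHz, folds to fs − 44.3 MHz = 11.16 MHz.
77.7 MHz mod fs = 22.24 MHz.
22.24 MHz ≤ fs/2 = 27.73 MHz, appears at 22.24 MHz.
105.34 MHz mod fs = 49.88 MHz.
49.88 MHz > fs/2 = 27.73 MHz, folds to fs − 49.88 MHz = 5.58 MHz.
55.42 MHz > fs/2 = 27.73 MHz, folds to fs − 55.42 MHz = 0.04 MHz.
55.42 MHz and 166.42 MHz both map to 0.04 MHz.

0.04 MHz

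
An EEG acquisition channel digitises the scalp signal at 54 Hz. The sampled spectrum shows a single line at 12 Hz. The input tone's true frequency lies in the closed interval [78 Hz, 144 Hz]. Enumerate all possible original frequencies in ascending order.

Frequencies that alias to 12 Hz are k·fs ± 12 Hz for integer k ≥ 0.
k=0: 12 Hz.
k=1: 42 Hz, 66 Hz.
k=2: 96 Hz, 120 Hz.
k=3: 150 Hz, 174 Hz.
Within [78 Hz, 144 Hz]: 96 Hz, 120 Hz.

96 Hz, 120 Hz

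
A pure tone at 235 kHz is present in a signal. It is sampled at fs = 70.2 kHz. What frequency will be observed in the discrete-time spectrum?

24.4 kHz

235 kHz mod fs = 24.4 kHz.
24.4 kHz ≤ fs/2 = 35.1 kHz, appears at 24.4 kHz.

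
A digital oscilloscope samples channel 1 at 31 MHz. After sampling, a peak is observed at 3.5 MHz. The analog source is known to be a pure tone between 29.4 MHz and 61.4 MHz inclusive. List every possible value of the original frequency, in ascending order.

Frequencies that alias to 3.5 MHz are k·fs ± 3.5 MHz for integer k ≥ 0.
k=0: 3.5 MHz.
k=1: 27.5 MHz, 34.5 MHz.
k=2: 58.5 MHz, 65.5 MHz.
k=3: 89.5 MHz, 96.5 MHz.
Within [29.4 MHz, 61.4 MHz]: 34.5 MHz, 58.5 MHz.

34.5 MHz, 58.5 MHz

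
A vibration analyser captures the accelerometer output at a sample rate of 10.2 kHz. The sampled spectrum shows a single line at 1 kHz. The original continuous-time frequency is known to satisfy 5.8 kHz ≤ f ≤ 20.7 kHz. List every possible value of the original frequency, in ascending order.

Frequencies that alias to 1 kHz are k·fs ± 1 kHz for integer k ≥ 0.
k=0: 1 kHz.
k=1: 9.2 kHz, 11.2 kHz.
k=2: 19.4 kHz, 21.4 kHz.
k=3: 29.6 kHz, 31.6 kHz.
Within [5.8 kHz, 20.7 kHz]: 9.2 kHz, 11.2 kHz, 19.4 kHz.

9.2 kHz, 11.2 kHz, 19.4 kHz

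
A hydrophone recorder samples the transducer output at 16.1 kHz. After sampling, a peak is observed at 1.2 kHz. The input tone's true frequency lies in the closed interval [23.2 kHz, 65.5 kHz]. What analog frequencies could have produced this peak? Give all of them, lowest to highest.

31 kHz, 33.4 kHz, 47.1 kHz, 49.5 kHz, 63.2 kHz

Frequencies that alias to 1.2 kHz are k·fs ± 1.2 kHz for integer k ≥ 0.
k=0: 1.2 kHz.
k=1: 14.9 kHz, 17.3 kHz.
k=2: 31 kHz, 33.4 kHz.
k=3: 47.1 kHz, 49.5 kHz.
k=4: 63.2 kHz, 65.6 kHz.
k=5: 79.3 kHz, 81.7 kHz.
Within [23.2 kHz, 65.5 kHz]: 31 kHz, 33.4 kHz, 47.1 kHz, 49.5 kHz, 63.2 kHz.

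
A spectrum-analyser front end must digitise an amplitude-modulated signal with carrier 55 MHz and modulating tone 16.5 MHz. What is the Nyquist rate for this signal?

143 MHz

AM sidebands sit at fc ± fm = 38.5 MHz and 71.5 MHz.
Highest-frequency component: 71.5 MHz.
Nyquist rate = 2 × 71.5 MHz = 143 MHz.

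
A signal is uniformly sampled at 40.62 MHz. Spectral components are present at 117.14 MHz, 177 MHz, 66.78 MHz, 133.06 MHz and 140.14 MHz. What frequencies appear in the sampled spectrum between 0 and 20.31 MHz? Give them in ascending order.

4.72 MHz, 11.2 MHz, 14.46 MHz, 14.52 MHz, 18.28 MHz

fs/2 = 20.31 MHz.
117.14 MHz mod fs = 35.9 MHz.
35.9 MHz > fs/2 = 20.31 MHz, folds to fs − 35.9 MHz = 4.72 MHz.
177 MHz mod fs = 14.52 MHz.
14.52 MHz ≤ fs/2 = 20.31 MHz, appears at 14.52 MHz.
66.78 MHz mod fs = 26.16 MHz.
26.16 MHz > fs/2 = 20.31 MHz, folds to fs − 26.16 MHz = 14.46 MHz.
133.06 MHz mod fs = 11.2 MHz.
11.2 MHz ≤ fs/2 = 20.31 MHz, appears at 11.2 MHz.
140.14 MHz mod fs = 18.28 MHz.
18.28 MHz ≤ fs/2 = 20.31 MHz, appears at 18.28 MHz.
Distinct values: {4.72 MHz, 11.2 MHz, 14.46 MHz, 14.52 MHz, 18.28 MHz}.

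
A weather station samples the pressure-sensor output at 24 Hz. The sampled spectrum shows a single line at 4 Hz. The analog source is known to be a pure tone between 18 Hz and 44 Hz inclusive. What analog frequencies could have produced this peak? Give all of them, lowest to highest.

Frequencies that alias to 4 Hz are k·fs ± 4 Hz for integer k ≥ 0.
k=0: 4 Hz.
k=1: 20 Hz, 28 Hz.
k=2: 44 Hz, 52 Hz.
k=3: 68 Hz, 76 Hz.
Within [18 Hz, 44 Hz]: 20 Hz, 28 Hz, 44 Hz.

20 Hz, 28 Hz, 44 Hz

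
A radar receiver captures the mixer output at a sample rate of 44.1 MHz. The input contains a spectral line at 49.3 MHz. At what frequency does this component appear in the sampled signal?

5.2 MHz

49.3 MHz mod fs = 5.2 MHz.
5.2 MHz ≤ fs/2 = 22.05 MHz, appears at 5.2 MHz.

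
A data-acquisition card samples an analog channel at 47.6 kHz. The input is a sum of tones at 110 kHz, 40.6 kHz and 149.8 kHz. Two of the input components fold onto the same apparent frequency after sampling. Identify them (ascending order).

fs/2 = 23.8 kHz.
110 kHz mod fs = 14.8 kHz.
14.8 kHz ≤ fs/2 = 23.8 kHz, appears at 14.8 kHz.
40.6 kHz > fs/2 = 23.8 kHz, folds to fs − 40.6 kHz = 7 kHz.
149.8 kHz mod fs = 7 kHz.
7 kHz ≤ fs/2 = 23.8 kHz, appears at 7 kHz.
40.6 kHz and 149.8 kHz both map to 7 kHz.

40.6 kHz, 149.8 kHz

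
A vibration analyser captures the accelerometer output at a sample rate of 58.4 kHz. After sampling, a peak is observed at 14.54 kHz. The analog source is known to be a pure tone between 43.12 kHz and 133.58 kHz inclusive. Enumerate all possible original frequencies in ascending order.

Frequencies that alias to 14.54 kHz are k·fs ± 14.54 kHz for integer k ≥ 0.
k=0: 14.54 kHz.
k=1: 43.86 kHz, 72.94 kHz.
k=2: 102.26 kHz, 131.34 kHz.
k=3: 160.66 kHz, 189.74 kHz.
Within [43.12 kHz, 133.58 kHz]: 43.86 kHz, 72.94 kHz, 102.26 kHz, 131.34 kHz.

43.86 kHz, 72.94 kHz, 102.26 kHz, 131.34 kHz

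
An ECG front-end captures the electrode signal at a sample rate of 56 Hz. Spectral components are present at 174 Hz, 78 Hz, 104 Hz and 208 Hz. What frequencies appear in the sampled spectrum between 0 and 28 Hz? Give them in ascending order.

fs/2 = 28 Hz.
174 Hz mod fs = 6 Hz.
6 Hz ≤ fs/2 = 28 Hz, appears at 6 Hz.
78 Hz mod fs = 22 Hz.
22 Hz ≤ fs/2 = 28 Hz, appears at 22 Hz.
104 Hz mod fs = 48 Hz.
48 Hz > fs/2 = 28 Hz, folds to fs − 48 Hz = 8 Hz.
208 Hz mod fs = 40 Hz.
40 Hz > fs/2 = 28 Hz, folds to fs − 40 Hz = 16 Hz.
Distinct values: {6 Hz, 8 Hz, 16 Hz, 22 Hz}.

6 Hz, 8 Hz, 16 Hz, 22 Hz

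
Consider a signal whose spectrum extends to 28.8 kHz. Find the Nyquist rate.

Nyquist rate = 2 × 28.8 kHz = 57.6 kHz.

57.6 kHz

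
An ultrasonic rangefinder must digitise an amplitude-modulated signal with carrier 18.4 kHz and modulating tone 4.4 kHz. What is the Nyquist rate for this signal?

AM sidebands sit at fc ± fm = 14 kHz and 22.8 kHz.
Highest-frequency component: 22.8 kHz.
Nyquist rate = 2 × 22.8 kHz = 45.6 kHz.

45.6 kHz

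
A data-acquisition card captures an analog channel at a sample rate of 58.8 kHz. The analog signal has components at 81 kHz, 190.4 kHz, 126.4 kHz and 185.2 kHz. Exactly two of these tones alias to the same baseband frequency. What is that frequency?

fs/2 = 29.4 kHz.
81 kHz mod fs = 22.2 kHz.
22.2 kHz ≤ fs/2 = 29.4 kHz, appears at 22.2 kHz.
190.4 kHz mod fs = 14 kHz.
14 kHz ≤ fs/2 = 29.4 kHz, appears at 14 kHz.
126.4 kHz mod fs = 8.8 kHz.
8.8 kHz ≤ fs/2 = 29.4 kHz, appears at 8.8 kHz.
185.2 kHz mod fs = 8.8 kHz.
8.8 kHz ≤ fs/2 = 29.4 kHz, appears at 8.8 kHz.
126.4 kHz and 185.2 kHz both map to 8.8 kHz.

8.8 kHz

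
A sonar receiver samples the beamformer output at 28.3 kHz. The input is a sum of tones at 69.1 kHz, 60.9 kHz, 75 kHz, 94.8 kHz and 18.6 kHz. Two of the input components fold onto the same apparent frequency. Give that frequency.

9.9 kHz

fs/2 = 14.15 kHz.
69.1 kHz mod fs = 12.5 kHz.
12.5 kHz ≤ fs/2 = 14.15 kHz, appears at 12.5 kHz.
60.9 kHz mod fs = 4.3 kHz.
4.3 kHz ≤ fs/2 = 14.15 kHz, appears at 4.3 kHz.
75 kHz mod fs = 18.4 kHz.
18.4 kHz > fs/2 = 14.15 kHz, folds to fs − 18.4 kHz = 9.9 kHz.
94.8 kHz mod fs = 9.9 kHz.
9.9 kHz ≤ fs/2 = 14.15 kHz, appears at 9.9 kHz.
18.6 kHz > fs/2 = 14.15 kHz, folds to fs − 18.6 kHz = 9.7 kHz.
75 kHz and 94.8 kHz both map to 9.9 kHz.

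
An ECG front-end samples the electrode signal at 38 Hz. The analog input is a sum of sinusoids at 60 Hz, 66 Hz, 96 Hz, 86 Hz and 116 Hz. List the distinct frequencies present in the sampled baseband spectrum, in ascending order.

2 Hz, 10 Hz, 16 Hz, 18 Hz

fs/2 = 19 Hz.
60 Hz mod fs = 22 Hz.
22 Hz > fs/2 = 19 Hz, folds to fs − 22 Hz = 16 Hz.
66 Hz mod fs = 28 Hz.
28 Hz > fs/2 = 19 Hz, folds to fs − 28 Hz = 10 Hz.
96 Hz mod fs = 20 Hz.
20 Hz > fs/2 = 19 Hz, folds to fs − 20 Hz = 18 Hz.
86 Hz mod fs = 10 Hz.
10 Hz ≤ fs/2 = 19 Hz, appears at 10 Hz.
116 Hz mod fs = 2 Hz.
2 Hz ≤ fs/2 = 19 Hz, appears at 2 Hz.
Distinct values: {2 Hz, 10 Hz, 16 Hz, 18 Hz}.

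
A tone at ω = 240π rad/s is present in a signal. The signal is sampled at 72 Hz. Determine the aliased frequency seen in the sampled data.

ω = 240π rad/s → f = ω/(2π) = 120 Hz.
120 Hz mod fs = 48 Hz.
48 Hz > fs/2 = 36 Hz, folds to fs − 48 Hz = 24 Hz.

24 Hz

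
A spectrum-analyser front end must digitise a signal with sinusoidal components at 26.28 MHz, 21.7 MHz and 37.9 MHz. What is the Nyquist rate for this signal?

75.8 MHz

Highest-frequency component: 37.9 MHz.
Nyquist rate = 2 × 37.9 MHz = 75.8 MHz.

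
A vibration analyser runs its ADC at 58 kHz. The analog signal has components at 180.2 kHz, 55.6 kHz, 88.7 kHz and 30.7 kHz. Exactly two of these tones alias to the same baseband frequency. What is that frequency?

fs/2 = 29 kHz.
180.2 kHz mod fs = 6.2 kHz.
6.2 kHz ≤ fs/2 = 29 kHz, appears at 6.2 kHz.
55.6 kHz > fs/2 = 29 kHz, folds to fs − 55.6 kHz = 2.4 kHz.
88.7 kHz mod fs = 30.7 kHz.
30.7 kHz > fs/2 = 29 kHz, folds to fs − 30.7 kHz = 27.3 kHz.
30.7 kHz > fs/2 = 29 kHz, folds to fs − 30.7 kHz = 27.3 kHz.
30.7 kHz and 88.7 kHz both map to 27.3 kHz.

27.3 kHz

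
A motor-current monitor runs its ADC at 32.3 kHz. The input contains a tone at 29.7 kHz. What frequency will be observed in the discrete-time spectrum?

2.6 kHz

29.7 kHz > fs/2 = 16.15 kHz, folds to fs − 29.7 kHz = 2.6 kHz.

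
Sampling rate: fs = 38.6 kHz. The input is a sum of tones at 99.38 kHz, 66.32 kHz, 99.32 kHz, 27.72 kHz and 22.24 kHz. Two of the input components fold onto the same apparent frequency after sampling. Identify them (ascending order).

27.72 kHz, 66.32 kHz

fs/2 = 19.3 kHz.
99.38 kHz mod fs = 22.18 kHz.
22.18 kHz > fs/2 = 19.3 kHz, folds to fs − 22.18 kHz = 16.42 kHz.
66.32 kHz mod fs = 27.72 kHz.
27.72 kHz > fs/2 = 19.3 kHz, folds to fs − 27.72 kHz = 10.88 kHz.
99.32 kHz mod fs = 22.12 kHz.
22.12 kHz > fs/2 = 19.3 kHz, folds to fs − 22.12 kHz = 16.48 kHz.
27.72 kHz > fs/2 = 19.3 kHz, folds to fs − 27.72 kHz = 10.88 kHz.
22.24 kHz > fs/2 = 19.3 kHz, folds to fs − 22.24 kHz = 16.36 kHz.
27.72 kHz and 66.32 kHz both map to 10.88 kHz.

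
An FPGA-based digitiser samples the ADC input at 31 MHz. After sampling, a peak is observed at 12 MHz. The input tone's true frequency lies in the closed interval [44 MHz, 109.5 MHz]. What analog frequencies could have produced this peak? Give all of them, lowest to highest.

Frequencies that alias to 12 MHz are k·fs ± 12 MHz for integer k ≥ 0.
k=0: 12 MHz.
k=1: 19 MHz, 43 MHz.
k=2: 50 MHz, 74 MHz.
k=3: 81 MHz, 105 MHz.
k=4: 112 MHz, 136 MHz.
Within [44 MHz, 109.5 MHz]: 50 MHz, 74 MHz, 81 MHz, 105 MHz.

50 MHz, 74 MHz, 81 MHz, 105 MHz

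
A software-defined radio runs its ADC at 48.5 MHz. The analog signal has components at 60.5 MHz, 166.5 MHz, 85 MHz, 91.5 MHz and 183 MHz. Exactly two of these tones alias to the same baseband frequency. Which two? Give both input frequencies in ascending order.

60.5 MHz, 85 MHz

fs/2 = 24.25 MHz.
60.5 MHz mod fs = 12 MHz.
12 MHz ≤ fs/2 = 24.25 MHz, appears at 12 MHz.
166.5 MHz mod fs = 21 MHz.
21 MHz ≤ fs/2 = 24.25 MHz, appears at 21 MHz.
85 MHz mod fs = 36.5 MHz.
36.5 MHz > fs/2 = 24.25 MHz, folds to fs − 36.5 MHz = 12 MHz.
91.5 MHz mod fs = 43 MHz.
43 MHz > fs/2 = 24.25 MHz, folds to fs − 43 MHz = 5.5 MHz.
183 MHz mod fs = 37.5 MHz.
37.5 MHz > fs/2 = 24.25 MHz, folds to fs − 37.5 MHz = 11 MHz.
60.5 MHz and 85 MHz both map to 12 MHz.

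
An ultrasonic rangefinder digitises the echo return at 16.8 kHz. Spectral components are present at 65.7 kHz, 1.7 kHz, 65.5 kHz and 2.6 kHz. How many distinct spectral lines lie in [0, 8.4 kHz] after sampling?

fs/2 = 8.4 kHz.
65.7 kHz mod fs = 15.3 kHz.
15.3 kHz > fs/2 = 8.4 kHz, folds to fs − 15.3 kHz = 1.5 kHz.
1.7 kHz ≤ fs/2 = 8.4 kHz, passes unchanged.
65.5 kHz mod fs = 15.1 kHz.
15.1 kHz > fs/2 = 8.4 kHz, folds to fs − 15.1 kHz = 1.7 kHz.
2.6 kHz ≤ fs/2 = 8.4 kHz, passes unchanged.
Distinct values: {1.5 kHz, 1.7 kHz, 2.6 kHz} → 3.

3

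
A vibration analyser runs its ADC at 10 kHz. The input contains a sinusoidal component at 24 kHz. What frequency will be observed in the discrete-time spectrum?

4 kHz

24 kHz mod fs = 4 kHz.
4 kHz ≤ fs/2 = 5 kHz, appears at 4 kHz.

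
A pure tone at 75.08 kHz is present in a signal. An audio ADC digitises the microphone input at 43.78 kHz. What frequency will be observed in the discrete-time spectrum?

75.08 kHz mod fs = 31.3 kHz.
31.3 kHz > fs/2 = 21.89 kHz, folds to fs − 31.3 kHz = 12.48 kHz.

12.48 kHz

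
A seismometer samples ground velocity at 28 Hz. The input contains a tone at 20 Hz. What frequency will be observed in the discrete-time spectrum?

8 Hz

20 Hz > fs/2 = 14 Hz, folds to fs − 20 Hz = 8 Hz.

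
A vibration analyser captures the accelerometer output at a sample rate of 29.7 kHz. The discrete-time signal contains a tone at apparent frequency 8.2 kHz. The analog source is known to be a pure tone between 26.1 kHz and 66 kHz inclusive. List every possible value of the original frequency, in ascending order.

Frequencies that alias to 8.2 kHz are k·fs ± 8.2 kHz for integer k ≥ 0.
k=0: 8.2 kHz.
k=1: 21.5 kHz, 37.9 kHz.
k=2: 51.2 kHz, 67.6 kHz.
k=3: 80.9 kHz, 97.3 kHz.
Within [26.1 kHz, 66 kHz]: 37.9 kHz, 51.2 kHz.

37.9 kHz, 51.2 kHz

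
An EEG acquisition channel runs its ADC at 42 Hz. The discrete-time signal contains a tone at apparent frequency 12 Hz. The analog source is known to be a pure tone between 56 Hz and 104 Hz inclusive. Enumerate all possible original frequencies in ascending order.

72 Hz, 96 Hz

Frequencies that alias to 12 Hz are k·fs ± 12 Hz for integer k ≥ 0.
k=0: 12 Hz.
k=1: 30 Hz, 54 Hz.
k=2: 72 Hz, 96 Hz.
k=3: 114 Hz, 138 Hz.
Within [56 Hz, 104 Hz]: 72 Hz, 96 Hz.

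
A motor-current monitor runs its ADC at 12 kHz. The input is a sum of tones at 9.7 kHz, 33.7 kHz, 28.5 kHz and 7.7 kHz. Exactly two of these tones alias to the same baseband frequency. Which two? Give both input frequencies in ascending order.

fs/2 = 6 kHz.
9.7 kHz > fs/2 = 6 kHz, folds to fs − 9.7 kHz = 2.3 kHz.
33.7 kHz mod fs = 9.7 kHz.
9.7 kHz > fs/2 = 6 kHz, folds to fs − 9.7 kHz = 2.3 kHz.
28.5 kHz mod fs = 4.5 kHz.
4.5 kHz ≤ fs/2 = 6 kHz, appears at 4.5 kHz.
7.7 kHz > fs/2 = 6 kHz, folds to fs − 7.7 kHz = 4.3 kHz.
9.7 kHz and 33.7 kHz both map to 2.3 kHz.

9.7 kHz, 33.7 kHz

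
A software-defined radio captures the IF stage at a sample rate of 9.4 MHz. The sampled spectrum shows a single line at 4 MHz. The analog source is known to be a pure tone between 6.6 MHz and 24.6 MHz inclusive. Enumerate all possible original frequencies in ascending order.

13.4 MHz, 14.8 MHz, 22.8 MHz, 24.2 MHz

Frequencies that alias to 4 MHz are k·fs ± 4 MHz for integer k ≥ 0.
k=0: 4 MHz.
k=1: 5.4 MHz, 13.4 MHz.
k=2: 14.8 MHz, 22.8 MHz.
k=3: 24.2 MHz, 32.2 MHz.
k=4: 33.6 MHz, 41.6 MHz.
Within [6.6 MHz, 24.6 MHz]: 13.4 MHz, 14.8 MHz, 22.8 MHz, 24.2 MHz.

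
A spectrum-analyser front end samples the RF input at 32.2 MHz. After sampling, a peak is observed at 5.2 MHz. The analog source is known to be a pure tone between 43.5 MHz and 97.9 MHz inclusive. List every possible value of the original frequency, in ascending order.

59.2 MHz, 69.6 MHz, 91.4 MHz

Frequencies that alias to 5.2 MHz are k·fs ± 5.2 MHz for integer k ≥ 0.
k=0: 5.2 MHz.
k=1: 27 MHz, 37.4 MHz.
k=2: 59.2 MHz, 69.6 MHz.
k=3: 91.4 MHz, 101.8 MHz.
k=4: 123.6 MHz, 134 MHz.
Within [43.5 MHz, 97.9 MHz]: 59.2 MHz, 69.6 MHz, 91.4 MHz.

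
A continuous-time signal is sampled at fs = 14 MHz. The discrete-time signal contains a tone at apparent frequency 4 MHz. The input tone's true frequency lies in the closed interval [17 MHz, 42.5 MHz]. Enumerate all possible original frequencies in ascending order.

18 MHz, 24 MHz, 32 MHz, 38 MHz

Frequencies that alias to 4 MHz are k·fs ± 4 MHz for integer k ≥ 0.
k=0: 4 MHz.
k=1: 10 MHz, 18 MHz.
k=2: 24 MHz, 32 MHz.
k=3: 38 MHz, 46 MHz.
k=4: 52 MHz, 60 MHz.
Within [17 MHz, 42.5 MHz]: 18 MHz, 24 MHz, 32 MHz, 38 MHz.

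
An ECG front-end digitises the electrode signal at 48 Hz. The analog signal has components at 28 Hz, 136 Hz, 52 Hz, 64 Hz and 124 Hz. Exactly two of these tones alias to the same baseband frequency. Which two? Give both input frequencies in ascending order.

28 Hz, 124 Hz

fs/2 = 24 Hz.
28 Hz > fs/2 = 24 Hz, folds to fs − 28 Hz = 20 Hz.
136 Hz mod fs = 40 Hz.
40 Hz > fs/2 = 24 Hz, folds to fs − 40 Hz = 8 Hz.
52 Hz mod fs = 4 Hz.
4 Hz ≤ fs/2 = 24 Hz, appears at 4 Hz.
64 Hz mod fs = 16 Hz.
16 Hz ≤ fs/2 = 24 Hz, appears at 16 Hz.
124 Hz mod fs = 28 Hz.
28 Hz > fs/2 = 24 Hz, folds to fs − 28 Hz = 20 Hz.
28 Hz and 124 Hz both map to 20 Hz.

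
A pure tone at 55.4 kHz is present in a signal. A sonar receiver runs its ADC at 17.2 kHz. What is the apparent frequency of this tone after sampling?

55.4 kHz mod fs = 3.8 kHz.
3.8 kHz ≤ fs/2 = 8.6 kHz, appears at 3.8 kHz.

3.8 kHz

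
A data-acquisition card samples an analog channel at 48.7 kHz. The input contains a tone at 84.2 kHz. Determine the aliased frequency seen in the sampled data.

13.2 kHz

84.2 kHz mod fs = 35.5 kHz.
35.5 kHz > fs/2 = 24.35 kHz, folds to fs − 35.5 kHz = 13.2 kHz.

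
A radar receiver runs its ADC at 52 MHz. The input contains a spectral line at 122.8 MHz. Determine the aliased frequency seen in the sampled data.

122.8 MHz mod fs = 18.8 MHz.
18.8 MHz ≤ fs/2 = 26 MHz, appears at 18.8 MHz.

18.8 MHz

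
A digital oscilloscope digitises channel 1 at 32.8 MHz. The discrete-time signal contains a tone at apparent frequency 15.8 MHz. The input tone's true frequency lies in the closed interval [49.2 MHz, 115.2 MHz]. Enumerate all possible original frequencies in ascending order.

49.8 MHz, 81.4 MHz, 82.6 MHz, 114.2 MHz

Frequencies that alias to 15.8 MHz are k·fs ± 15.8 MHz for integer k ≥ 0.
k=0: 15.8 MHz.
k=1: 17 MHz, 48.6 MHz.
k=2: 49.8 MHz, 81.4 MHz.
k=3: 82.6 MHz, 114.2 MHz.
k=4: 115.4 MHz, 147 MHz.
Within [49.2 MHz, 115.2 MHz]: 49.8 MHz, 81.4 MHz, 82.6 MHz, 114.2 MHz.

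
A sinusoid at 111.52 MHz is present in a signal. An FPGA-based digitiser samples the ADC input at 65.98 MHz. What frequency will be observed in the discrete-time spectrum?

20.44 MHz

111.52 MHz mod fs = 45.54 MHz.
45.54 MHz > fs/2 = 32.99 MHz, folds to fs − 45.54 MHz = 20.44 MHz.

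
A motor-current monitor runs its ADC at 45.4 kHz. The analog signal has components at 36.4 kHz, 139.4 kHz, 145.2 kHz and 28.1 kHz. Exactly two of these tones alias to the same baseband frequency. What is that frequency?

fs/2 = 22.7 kHz.
36.4 kHz > fs/2 = 22.7 kHz, folds to fs − 36.4 kHz = 9 kHz.
139.4 kHz mod fs = 3.2 kHz.
3.2 kHz ≤ fs/2 = 22.7 kHz, appears at 3.2 kHz.
145.2 kHz mod fs = 9 kHz.
9 kHz ≤ fs/2 = 22.7 kHz, appears at 9 kHz.
28.1 kHz > fs/2 = 22.7 kHz, folds to fs − 28.1 kHz = 17.3 kHz.
36.4 kHz and 145.2 kHz both map to 9 kHz.

9 kHz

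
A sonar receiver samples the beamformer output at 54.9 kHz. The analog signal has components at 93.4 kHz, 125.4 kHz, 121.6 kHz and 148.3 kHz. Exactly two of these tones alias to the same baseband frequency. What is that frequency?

fs/2 = 27.45 kHz.
93.4 kHz mod fs = 38.5 kHz.
38.5 kHz > fs/2 = 27.45 kHz, folds to fs − 38.5 kHz = 16.4 kHz.
125.4 kHz mod fs = 15.6 kHz.
15.6 kHz ≤ fs/2 = 27.45 kHz, appears at 15.6 kHz.
121.6 kHz mod fs = 11.8 kHz.
11.8 kHz ≤ fs/2 = 27.45 kHz, appears at 11.8 kHz.
148.3 kHz mod fs = 38.5 kHz.
38.5 kHz > fs/2 = 27.45 kHz, folds to fs − 38.5 kHz = 16.4 kHz.
93.4 kHz and 148.3 kHz both map to 16.4 kHz.

16.4 kHz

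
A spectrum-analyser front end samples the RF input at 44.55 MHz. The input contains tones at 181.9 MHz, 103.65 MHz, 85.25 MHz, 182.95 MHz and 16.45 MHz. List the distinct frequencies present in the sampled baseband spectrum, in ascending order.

3.7 MHz, 3.85 MHz, 4.75 MHz, 14.55 MHz, 16.45 MHz

fs/2 = 22.275 MHz.
181.9 MHz mod fs = 3.7 MHz.
3.7 MHz ≤ fs/2 = 22.275 MHz, appears at 3.7 MHz.
103.65 MHz mod fs = 14.55 MHz.
14.55 MHz ≤ fs/2 = 22.275 MHz, appears at 14.55 MHz.
85.25 MHz mod fs = 40.7 MHz.
40.7 MHz > fs/2 = 22.275 MHz, folds to fs − 40.7 MHz = 3.85 MHz.
182.95 MHz mod fs = 4.75 MHz.
4.75 MHz ≤ fs/2 = 22.275 MHz, appears at 4.75 MHz.
16.45 MHz ≤ fs/2 = 22.275 MHz, passes unchanged.
Distinct values: {3.7 MHz, 3.85 MHz, 4.75 MHz, 14.55 MHz, 16.45 MHz}.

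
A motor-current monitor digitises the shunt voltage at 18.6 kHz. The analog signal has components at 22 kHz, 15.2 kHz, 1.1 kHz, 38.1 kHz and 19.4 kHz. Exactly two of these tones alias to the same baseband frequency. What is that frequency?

3.4 kHz

fs/2 = 9.3 kHz.
22 kHz mod fs = 3.4 kHz.
3.4 kHz ≤ fs/2 = 9.3 kHz, appears at 3.4 kHz.
15.2 kHz > fs/2 = 9.3 kHz, folds to fs − 15.2 kHz = 3.4 kHz.
1.1 kHz ≤ fs/2 = 9.3 kHz, passes unchanged.
38.1 kHz mod fs = 0.9 kHz.
0.9 kHz ≤ fs/2 = 9.3 kHz, appears at 0.9 kHz.
19.4 kHz mod fs = 0.8 kHz.
0.8 kHz ≤ fs/2 = 9.3 kHz, appears at 0.8 kHz.
15.2 kHz and 22 kHz both map to 3.4 kHz.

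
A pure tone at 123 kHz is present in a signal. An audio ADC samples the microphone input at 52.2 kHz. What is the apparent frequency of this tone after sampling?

123 kHz mod fs = 18.6 kHz.
18.6 kHz ≤ fs/2 = 26.1 kHz, appears at 18.6 kHz.

18.6 kHz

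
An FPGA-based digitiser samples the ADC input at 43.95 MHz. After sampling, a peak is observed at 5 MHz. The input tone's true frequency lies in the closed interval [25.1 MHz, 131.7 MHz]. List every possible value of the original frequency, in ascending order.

38.95 MHz, 48.95 MHz, 82.9 MHz, 92.9 MHz, 126.85 MHz

Frequencies that alias to 5 MHz are k·fs ± 5 MHz for integer k ≥ 0.
k=0: 5 MHz.
k=1: 38.95 MHz, 48.95 MHz.
k=2: 82.9 MHz, 92.9 MHz.
k=3: 126.85 MHz, 136.85 MHz.
k=4: 170.8 MHz, 180.8 MHz.
Within [25.1 MHz, 131.7 MHz]: 38.95 MHz, 48.95 MHz, 82.9 MHz, 92.9 MHz, 126.85 MHz.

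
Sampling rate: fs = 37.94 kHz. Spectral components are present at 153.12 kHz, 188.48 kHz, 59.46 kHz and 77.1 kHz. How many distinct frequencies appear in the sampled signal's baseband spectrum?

3

fs/2 = 18.97 kHz.
153.12 kHz mod fs = 1.36 kHz.
1.36 kHz ≤ fs/2 = 18.97 kHz, appears at 1.36 kHz.
188.48 kHz mod fs = 36.72 kHz.
36.72 kHz > fs/2 = 18.97 kHz, folds to fs − 36.72 kHz = 1.22 kHz.
59.46 kHz mod fs = 21.52 kHz.
21.52 kHz > fs/2 = 18.97 kHz, folds to fs − 21.52 kHz = 16.42 kHz.
77.1 kHz mod fs = 1.22 kHz.
1.22 kHz ≤ fs/2 = 18.97 kHz, appears at 1.22 kHz.
Distinct values: {1.22 kHz, 1.36 kHz, 16.42 kHz} → 3.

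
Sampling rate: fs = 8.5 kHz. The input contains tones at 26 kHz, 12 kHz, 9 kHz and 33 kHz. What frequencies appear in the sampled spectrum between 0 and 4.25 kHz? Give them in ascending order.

fs/2 = 4.25 kHz.
26 kHz mod fs = 0.5 kHz.
0.5 kHz ≤ fs/2 = 4.25 kHz, appears at 0.5 kHz.
12 kHz mod fs = 3.5 kHz.
3.5 kHz ≤ fs/2 = 4.25 kHz, appears at 3.5 kHz.
9 kHz mod fs = 0.5 kHz.
0.5 kHz ≤ fs/2 = 4.25 kHz, appears at 0.5 kHz.
33 kHz mod fs = 7.5 kHz.
7.5 kHz > fs/2 = 4.25 kHz, folds to fs − 7.5 kHz = 1 kHz.
Distinct values: {0.5 kHz, 1 kHz, 3.5 kHz}.

0.5 kHz, 1 kHz, 3.5 kHz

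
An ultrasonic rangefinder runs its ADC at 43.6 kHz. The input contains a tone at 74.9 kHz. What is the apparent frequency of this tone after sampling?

12.3 kHz

74.9 kHz mod fs = 31.3 kHz.
31.3 kHz > fs/2 = 21.8 kHz, folds to fs − 31.3 kHz = 12.3 kHz.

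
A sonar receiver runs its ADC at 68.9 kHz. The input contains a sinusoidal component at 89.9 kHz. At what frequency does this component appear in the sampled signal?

89.9 kHz mod fs = 21 kHz.
21 kHz ≤ fs/2 = 34.45 kHz, appears at 21 kHz.

21 kHz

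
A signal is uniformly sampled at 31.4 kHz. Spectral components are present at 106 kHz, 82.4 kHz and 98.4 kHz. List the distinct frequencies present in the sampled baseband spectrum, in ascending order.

fs/2 = 15.7 kHz.
106 kHz mod fs = 11.8 kHz.
11.8 kHz ≤ fs/2 = 15.7 kHz, appears at 11.8 kHz.
82.4 kHz mod fs = 19.6 kHz.
19.6 kHz > fs/2 = 15.7 kHz, folds to fs − 19.6 kHz = 11.8 kHz.
98.4 kHz mod fs = 4.2 kHz.
4.2 kHz ≤ fs/2 = 15.7 kHz, appears at 4.2 kHz.
Distinct values: {4.2 kHz, 11.8 kHz}.

4.2 kHz, 11.8 kHz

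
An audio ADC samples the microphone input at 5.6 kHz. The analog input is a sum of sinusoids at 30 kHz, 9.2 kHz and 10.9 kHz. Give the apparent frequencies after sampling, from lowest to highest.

0.3 kHz, 2 kHz

fs/2 = 2.8 kHz.
30 kHz mod fs = 2 kHz.
2 kHz ≤ fs/2 = 2.8 kHz, appears at 2 kHz.
9.2 kHz mod fs = 3.6 kHz.
3.6 kHz > fs/2 = 2.8 kHz, folds to fs − 3.6 kHz = 2 kHz.
10.9 kHz mod fs = 5.3 kHz.
5.3 kHz > fs/2 = 2.8 kHz, folds to fs − 5.3 kHz = 0.3 kHz.
Distinct values: {0.3 kHz, 2 kHz}.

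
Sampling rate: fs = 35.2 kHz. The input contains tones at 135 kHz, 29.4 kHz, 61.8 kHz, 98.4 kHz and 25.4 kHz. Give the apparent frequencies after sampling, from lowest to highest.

fs/2 = 17.6 kHz.
135 kHz mod fs = 29.4 kHz.
29.4 kHz > fs/2 = 17.6 kHz, folds to fs − 29.4 kHz = 5.8 kHz.
29.4 kHz > fs/2 = 17.6 kHz, folds to fs − 29.4 kHz = 5.8 kHz.
61.8 kHz mod fs = 26.6 kHz.
26.6 kHz > fs/2 = 17.6 kHz, folds to fs − 26.6 kHz = 8.6 kHz.
98.4 kHz mod fs = 28 kHz.
28 kHz > fs/2 = 17.6 kHz, folds to fs − 28 kHz = 7.2 kHz.
25.4 kHz > fs/2 = 17.6 kHz, folds to fs − 25.4 kHz = 9.8 kHz.
Distinct values: {5.8 kHz, 7.2 kHz, 8.6 kHz, 9.8 kHz}.

5.8 kHz, 7.2 kHz, 8.6 kHz, 9.8 kHz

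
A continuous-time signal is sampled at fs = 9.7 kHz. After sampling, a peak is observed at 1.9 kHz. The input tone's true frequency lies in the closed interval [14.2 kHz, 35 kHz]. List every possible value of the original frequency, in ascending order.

17.5 kHz, 21.3 kHz, 27.2 kHz, 31 kHz

Frequencies that alias to 1.9 kHz are k·fs ± 1.9 kHz for integer k ≥ 0.
k=0: 1.9 kHz.
k=1: 7.8 kHz, 11.6 kHz.
k=2: 17.5 kHz, 21.3 kHz.
k=3: 27.2 kHz, 31 kHz.
k=4: 36.9 kHz, 40.7 kHz.
Within [14.2 kHz, 35 kHz]: 17.5 kHz, 21.3 kHz, 27.2 kHz, 31 kHz.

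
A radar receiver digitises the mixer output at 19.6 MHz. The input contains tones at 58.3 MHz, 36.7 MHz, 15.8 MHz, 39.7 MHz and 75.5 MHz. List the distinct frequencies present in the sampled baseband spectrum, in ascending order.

0.5 MHz, 2.5 MHz, 2.9 MHz, 3.8 MHz

fs/2 = 9.8 MHz.
58.3 MHz mod fs = 19.1 MHz.
19.1 MHz > fs/2 = 9.8 MHz, folds to fs − 19.1 MHz = 0.5 MHz.
36.7 MHz mod fs = 17.1 MHz.
17.1 MHz > fs/2 = 9.8 MHz, folds to fs − 17.1 MHz = 2.5 MHz.
15.8 MHz > fs/2 = 9.8 MHz, folds to fs − 15.8 MHz = 3.8 MHz.
39.7 MHz mod fs = 0.5 MHz.
0.5 MHz ≤ fs/2 = 9.8 MHz, appears at 0.5 MHz.
75.5 MHz mod fs = 16.7 MHz.
16.7 MHz > fs/2 = 9.8 MHz, folds to fs − 16.7 MHz = 2.9 MHz.
Distinct values: {0.5 MHz, 2.5 MHz, 2.9 MHz, 3.8 MHz}.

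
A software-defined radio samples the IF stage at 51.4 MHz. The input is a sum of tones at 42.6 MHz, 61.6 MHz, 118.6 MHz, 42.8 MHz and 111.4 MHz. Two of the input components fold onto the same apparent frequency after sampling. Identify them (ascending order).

42.8 MHz, 111.4 MHz

fs/2 = 25.7 MHz.
42.6 MHz > fs/2 = 25.7 MHz, folds to fs − 42.6 MHz = 8.8 MHz.
61.6 MHz mod fs = 10.2 MHz.
10.2 MHz ≤ fs/2 = 25.7 MHz, appears at 10.2 MHz.
118.6 MHz mod fs = 15.8 MHz.
15.8 MHz ≤ fs/2 = 25.7 MHz, appears at 15.8 MHz.
42.8 MHz > fs/2 = 25.7 MHz, folds to fs − 42.8 MHz = 8.6 MHz.
111.4 MHz mod fs = 8.6 MHz.
8.6 MHz ≤ fs/2 = 25.7 MHz, appears at 8.6 MHz.
42.8 MHz and 111.4 MHz both map to 8.6 MHz.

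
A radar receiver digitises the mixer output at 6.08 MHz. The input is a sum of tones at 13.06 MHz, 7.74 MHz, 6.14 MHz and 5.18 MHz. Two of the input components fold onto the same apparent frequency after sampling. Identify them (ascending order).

fs/2 = 3.04 MHz.
13.06 MHz mod fs = 0.9 MHz.
0.9 MHz ≤ fs/2 = 3.04 MHz, appears at 0.9 MHz.
7.74 MHz mod fs = 1.66 MHz.
1.66 MHz ≤ fs/2 = 3.04 MHz, appears at 1.66 MHz.
6.14 MHz mod fs = 0.06 MHz.
0.06 MHz ≤ fs/2 = 3.04 MHz, appears at 0.06 MHz.
5.18 MHz > fs/2 = 3.04 MHz, folds to fs − 5.18 MHz = 0.9 MHz.
5.18 MHz and 13.06 MHz both map to 0.9 MHz.

5.18 MHz, 13.06 MHz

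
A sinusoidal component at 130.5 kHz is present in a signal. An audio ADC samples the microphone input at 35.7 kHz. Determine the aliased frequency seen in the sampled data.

12.3 kHz

130.5 kHz mod fs = 23.4 kHz.
23.4 kHz > fs/2 = 17.85 kHz, folds to fs − 23.4 kHz = 12.3 kHz.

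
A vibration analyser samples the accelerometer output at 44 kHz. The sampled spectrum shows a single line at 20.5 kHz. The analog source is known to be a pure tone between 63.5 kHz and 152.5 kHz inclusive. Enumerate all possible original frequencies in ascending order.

Frequencies that alias to 20.5 kHz are k·fs ± 20.5 kHz for integer k ≥ 0.
k=0: 20.5 kHz.
k=1: 23.5 kHz, 64.5 kHz.
k=2: 67.5 kHz, 108.5 kHz.
k=3: 111.5 kHz, 152.5 kHz.
k=4: 155.5 kHz, 196.5 kHz.
Within [63.5 kHz, 152.5 kHz]: 64.5 kHz, 67.5 kHz, 108.5 kHz, 111.5 kHz, 152.5 kHz.

64.5 kHz, 67.5 kHz, 108.5 kHz, 111.5 kHz, 152.5 kHz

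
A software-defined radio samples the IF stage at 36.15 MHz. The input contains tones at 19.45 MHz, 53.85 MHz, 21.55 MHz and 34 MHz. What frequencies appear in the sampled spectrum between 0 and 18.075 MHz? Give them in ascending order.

fs/2 = 18.075 MHz.
19.45 MHz > fs/2 = 18.075 MHz, folds to fs − 19.45 MHz = 16.7 MHz.
53.85 MHz mod fs = 17.7 MHz.
17.7 MHz ≤ fs/2 = 18.075 MHz, appears at 17.7 MHz.
21.55 MHz > fs/2 = 18.075 MHz, folds to fs − 21.55 MHz = 14.6 MHz.
34 MHz > fs/2 = 18.075 MHz, folds to fs − 34 MHz = 2.15 MHz.
Distinct values: {2.15 MHz, 14.6 MHz, 16.7 MHz, 17.7 MHz}.

2.15 MHz, 14.6 MHz, 16.7 MHz, 17.7 MHz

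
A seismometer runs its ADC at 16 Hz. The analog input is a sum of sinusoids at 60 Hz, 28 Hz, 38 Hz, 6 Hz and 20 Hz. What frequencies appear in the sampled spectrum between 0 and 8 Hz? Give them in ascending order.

fs/2 = 8 Hz.
60 Hz mod fs = 12 Hz.
12 Hz > fs/2 = 8 Hz, folds to fs − 12 Hz = 4 Hz.
28 Hz mod fs = 12 Hz.
12 Hz > fs/2 = 8 Hz, folds to fs − 12 Hz = 4 Hz.
38 Hz mod fs = 6 Hz.
6 Hz ≤ fs/2 = 8 Hz, appears at 6 Hz.
6 Hz ≤ fs/2 = 8 Hz, passes unchanged.
20 Hz mod fs = 4 Hz.
4 Hz ≤ fs/2 = 8 Hz, appears at 4 Hz.
Distinct values: {4 Hz, 6 Hz}.

4 Hz, 6 Hz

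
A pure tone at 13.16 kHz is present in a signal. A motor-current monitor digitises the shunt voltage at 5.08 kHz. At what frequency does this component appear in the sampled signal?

13.16 kHz mod fs = 3 kHz.
3 kHz > fs/2 = 2.54 kHz, folds to fs − 3 kHz = 2.08 kHz.

2.08 kHz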